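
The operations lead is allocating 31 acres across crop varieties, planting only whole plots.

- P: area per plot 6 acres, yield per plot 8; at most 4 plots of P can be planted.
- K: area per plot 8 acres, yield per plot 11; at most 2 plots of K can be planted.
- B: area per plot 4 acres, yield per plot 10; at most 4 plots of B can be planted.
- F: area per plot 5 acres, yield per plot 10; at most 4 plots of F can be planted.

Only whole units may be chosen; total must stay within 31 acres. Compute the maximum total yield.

1×K, 2×B, and 3×F: area 31 ≤ 31, yield 1·11 + 2·10 + 3·10 = 61.
4×B and 3×F: area 31 ≤ 31, yield 4·10 + 3·10 = 70.
Best is 70.

70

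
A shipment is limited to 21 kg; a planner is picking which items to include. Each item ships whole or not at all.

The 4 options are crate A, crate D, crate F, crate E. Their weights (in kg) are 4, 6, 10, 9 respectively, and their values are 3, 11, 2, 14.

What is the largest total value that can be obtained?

28

crate A + crate D + crate E: weight 4 + 6 + 9 = 19 ≤ 21, value 3 + 11 + 14 = 28.
crate A + crate E: weight 4 + 9 = 13 ≤ 21, value 3 + 14 = 17.
crate D + crate E: weight 6 + 9 = 15 ≤ 21, value 11 + 14 = 25.
Best is crate A, crate D, and crate E with total value 28.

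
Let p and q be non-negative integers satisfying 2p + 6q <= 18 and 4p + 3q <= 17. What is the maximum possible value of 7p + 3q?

(p,q)=(4,0): 2·4+6·0=8≤18, 4·4+3·0=16≤17, objective 28.
(p,q)=(3,1): 2·3+6·1=12≤18, 4·3+3·1=15≤17, objective 24.
The best lattice point is (4,0), giving 28.

28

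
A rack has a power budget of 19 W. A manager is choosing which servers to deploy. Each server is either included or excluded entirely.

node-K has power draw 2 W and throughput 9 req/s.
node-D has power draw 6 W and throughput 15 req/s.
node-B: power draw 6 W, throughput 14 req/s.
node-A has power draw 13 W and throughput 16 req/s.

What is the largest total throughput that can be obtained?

This is an integer program with binary decision variables.
node-D + node-A: power draw 6 + 13 = 19 ≤ 19, throughput 15 + 16 = 31.
node-K + node-D + node-B: power draw 2 + 6 + 6 = 14 ≤ 19, throughput 9 + 15 + 14 = 38.
Best is node-K, node-D, and node-B with total throughput 38.

38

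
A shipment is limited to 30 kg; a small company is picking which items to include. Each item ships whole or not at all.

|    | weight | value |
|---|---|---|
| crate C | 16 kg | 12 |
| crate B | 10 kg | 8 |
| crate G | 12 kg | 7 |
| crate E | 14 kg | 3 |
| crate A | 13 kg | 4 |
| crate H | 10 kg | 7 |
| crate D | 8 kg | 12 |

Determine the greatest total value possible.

Take crate B, crate H, and crate D: weight 10 + 10 + 8 = 28 ≤ 30, value 8 + 7 + 12 = 27.
No feasible combination exceeds this.

27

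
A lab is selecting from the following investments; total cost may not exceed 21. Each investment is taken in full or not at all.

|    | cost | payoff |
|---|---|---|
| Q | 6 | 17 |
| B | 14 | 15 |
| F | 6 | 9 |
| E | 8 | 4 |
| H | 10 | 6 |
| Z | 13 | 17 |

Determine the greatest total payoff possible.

This is an integer program with binary decision variables.
Q + F + E: cost 6 + 6 + 8 = 20 ≤ 21, payoff 17 + 9 + 4 = 30.
Q + Z: cost 6 + 13 = 19 ≤ 21, payoff 17 + 17 = 34.
Q + B: cost 6 + 14 = 20 ≤ 21, payoff 17 + 15 = 32.
Best is Q and Z with total payoff 34.

34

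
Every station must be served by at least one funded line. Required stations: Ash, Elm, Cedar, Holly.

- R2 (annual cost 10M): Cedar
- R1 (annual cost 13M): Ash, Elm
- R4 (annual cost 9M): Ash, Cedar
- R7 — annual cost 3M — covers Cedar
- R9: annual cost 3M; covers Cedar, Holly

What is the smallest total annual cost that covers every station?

Choose R1 and R9: together they cover Ash, Elm, Cedar, Holly — every station.
Total annual cost: 13 + 3 = 16.
No cover costs less than 16.

16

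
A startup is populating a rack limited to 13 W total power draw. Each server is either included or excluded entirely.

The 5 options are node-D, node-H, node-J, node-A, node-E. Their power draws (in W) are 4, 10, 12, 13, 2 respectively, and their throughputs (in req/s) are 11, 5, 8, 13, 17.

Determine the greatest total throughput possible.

28

node-D + node-E: power draw 4 + 2 = 6 ≤ 13, throughput 11 + 17 = 28.
node-E: power draw 2 ≤ 13, throughput 17.
node-H + node-E: power draw 10 + 2 = 12 ≤ 13, throughput 5 + 17 = 22.
Best is node-D and node-E with total throughput 28.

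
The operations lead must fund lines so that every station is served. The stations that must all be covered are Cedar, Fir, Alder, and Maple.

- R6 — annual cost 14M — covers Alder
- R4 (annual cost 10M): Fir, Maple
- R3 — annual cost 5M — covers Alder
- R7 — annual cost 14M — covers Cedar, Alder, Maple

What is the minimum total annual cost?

24

This is an integer covering problem.
Choose R4 and R7: together they cover Cedar, Fir, Alder, Maple — every station.
Total annual cost: 10 + 14 = 24.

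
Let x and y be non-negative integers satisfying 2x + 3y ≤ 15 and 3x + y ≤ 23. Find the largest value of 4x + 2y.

The continuous relaxation peaks at (7.5, 0) with value 30.00; rounding to a feasible lattice point costs some objective.
(x,y)=(7,0): 2·7+3·0=14≤15, 3·7+1·0=21≤23, objective 28.
(x,y)=(6,1): 2·6+3·1=15≤15, 3·6+1·1=19≤23, objective 26.
Maximum is 28 at (x,y)=(7,0).

28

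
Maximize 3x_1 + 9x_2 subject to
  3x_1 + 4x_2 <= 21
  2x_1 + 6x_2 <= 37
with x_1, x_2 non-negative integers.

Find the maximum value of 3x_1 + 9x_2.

The continuous relaxation peaks at (0, 5.25) with value 47.25; rounding to a feasible lattice point costs some objective.
(x_1,x_2)=(0,5) is feasible, giving 45.
(x_1,x_2)=(1,4) is feasible, giving 39.
Maximum is 45 at (x_1,x_2)=(0,5).

45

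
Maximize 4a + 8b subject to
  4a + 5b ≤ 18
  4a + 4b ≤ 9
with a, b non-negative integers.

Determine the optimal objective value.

The continuous relaxation peaks at (0, 2.25) with value 18.00; rounding to a feasible lattice point costs some objective.
(a,b)=(0,2): 4·0+5·2=10≤18, 4·0+4·2=8≤9, objective 16.
(a,b)=(1,1): 4·1+5·1=9≤18, 4·1+4·1=8≤9, objective 12.
(a,b)=(0,1): 4·0+5·1=5≤18, 4·0+4·1=4≤9, objective 8.
Maximum is 16 at (a,b)=(0,2).

16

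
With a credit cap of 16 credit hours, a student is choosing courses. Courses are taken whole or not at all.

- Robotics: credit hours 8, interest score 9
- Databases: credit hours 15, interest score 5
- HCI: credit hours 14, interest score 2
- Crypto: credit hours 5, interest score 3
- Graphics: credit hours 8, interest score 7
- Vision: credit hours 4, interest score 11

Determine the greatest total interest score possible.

Graphics + Vision: credit hours 8 + 4 = 12 ≤ 16, interest score 7 + 11 = 18.
Robotics + Vision: credit hours 8 + 4 = 12 ≤ 16, interest score 9 + 11 = 20.
Best is Robotics and Vision with total interest score 20.

20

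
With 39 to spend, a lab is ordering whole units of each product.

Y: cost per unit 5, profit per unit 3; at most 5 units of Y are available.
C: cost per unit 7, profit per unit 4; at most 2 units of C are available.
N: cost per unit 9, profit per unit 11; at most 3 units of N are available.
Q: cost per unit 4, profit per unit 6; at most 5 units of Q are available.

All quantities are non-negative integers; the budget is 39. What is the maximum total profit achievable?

Take 2×N and 5×Q: cost 38 ≤ 39, profit 2·11 + 5·6 = 52.
Q has the best ratio (6/4) and is taken to its limit of 5; remaining capacity is filled optimally with the others.

52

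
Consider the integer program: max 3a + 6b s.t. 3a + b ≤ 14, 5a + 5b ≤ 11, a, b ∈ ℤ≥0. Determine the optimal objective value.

(a,b)=(0,2): 3·0+1·2=2≤14, 5·0+5·2=10≤11, objective 12.
(a,b)=(1,1): 3·1+1·1=4≤14, 5·1+5·1=10≤11, objective 9.
(a,b)=(0,1): 3·0+1·1=1≤14, 5·0+5·1=5≤11, objective 6.
The best lattice point is (0,2), giving 12.

12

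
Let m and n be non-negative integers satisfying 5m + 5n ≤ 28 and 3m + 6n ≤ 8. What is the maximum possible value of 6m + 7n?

12

The continuous relaxation peaks at (2.67, 0) with value 16.00; rounding to a feasible lattice point costs some objective.
(m,n)=(2,0): 5·2+5·0=10≤28, 3·2+6·0=6≤8, objective 12.
(m,n)=(1,0): 5·1+5·0=5≤28, 3·1+6·0=3≤8, objective 6.
No feasible integer point exceeds 12.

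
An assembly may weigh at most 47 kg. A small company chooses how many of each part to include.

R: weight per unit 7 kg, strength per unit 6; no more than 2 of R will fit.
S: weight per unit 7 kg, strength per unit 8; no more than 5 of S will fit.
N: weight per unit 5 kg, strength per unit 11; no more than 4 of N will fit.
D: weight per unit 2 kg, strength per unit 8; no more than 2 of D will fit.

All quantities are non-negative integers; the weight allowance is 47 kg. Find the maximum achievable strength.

D has the best ratio (8/2); taking only D gives at most 2×8 = 16 (stopped by the supply cap of 2).
Mixing does better — 3×S, 4×N, and 2×D: weight 45 ≤ 47, strength 3·8 + 4·11 + 2·8 = 84.

84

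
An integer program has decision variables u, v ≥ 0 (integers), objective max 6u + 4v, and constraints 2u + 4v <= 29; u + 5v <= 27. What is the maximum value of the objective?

The continuous relaxation peaks at (14.5, 0) with value 87.00; rounding to a feasible lattice point costs some objective.
(u,v)=(14,0): 2·14+4·0=28≤29, 1·14+5·0=14≤27, objective 84.
(u,v)=(13,0): 2·13+4·0=26≤29, 1·13+5·0=13≤27, objective 78.
No feasible integer point exceeds 84.

84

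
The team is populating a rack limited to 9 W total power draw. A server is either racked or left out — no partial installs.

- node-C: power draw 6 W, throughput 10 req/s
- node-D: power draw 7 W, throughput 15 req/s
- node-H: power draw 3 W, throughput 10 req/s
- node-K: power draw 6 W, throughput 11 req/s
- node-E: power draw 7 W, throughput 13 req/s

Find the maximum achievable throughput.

Take node-H and node-K: power draw 3 + 6 = 9 ≤ 9, throughput 10 + 11 = 21.
No other feasible combination does better.

21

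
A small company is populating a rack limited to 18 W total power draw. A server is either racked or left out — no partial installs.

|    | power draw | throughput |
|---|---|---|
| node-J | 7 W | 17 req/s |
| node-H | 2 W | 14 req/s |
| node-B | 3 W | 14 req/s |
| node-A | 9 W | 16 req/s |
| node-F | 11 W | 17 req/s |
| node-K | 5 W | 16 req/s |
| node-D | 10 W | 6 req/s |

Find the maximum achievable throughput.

61

Allowing fractional choices, the relaxed optimum would be about 62.8, but servers are indivisible.
node-J + node-H + node-B + node-K: power draw 7 + 2 + 3 + 5 = 17 ≤ 18, throughput 17 + 14 + 14 + 16 = 61.
node-J + node-H + node-K: power draw 7 + 2 + 5 = 14 ≤ 18, throughput 17 + 14 + 16 = 47.
Best is node-J, node-H, node-B, and node-K with total throughput 61.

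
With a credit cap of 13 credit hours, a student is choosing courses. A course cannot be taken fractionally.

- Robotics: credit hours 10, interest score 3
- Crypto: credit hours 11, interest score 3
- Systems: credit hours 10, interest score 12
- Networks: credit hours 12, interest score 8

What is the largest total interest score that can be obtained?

12

This is a 0-1 knapsack instance.
Take Systems: credit hours 10 ≤ 13, interest score 12.
No other feasible combination does better.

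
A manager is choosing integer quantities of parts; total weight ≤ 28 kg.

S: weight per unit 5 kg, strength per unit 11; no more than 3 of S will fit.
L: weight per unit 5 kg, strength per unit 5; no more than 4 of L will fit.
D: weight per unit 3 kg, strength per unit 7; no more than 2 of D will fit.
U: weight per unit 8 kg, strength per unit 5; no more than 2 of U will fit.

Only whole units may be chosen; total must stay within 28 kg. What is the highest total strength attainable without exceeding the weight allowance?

52

Take 3×S, 1×L, and 2×D: weight 26 ≤ 28, strength 3·11 + 1·5 + 2·7 = 52.
D has the best ratio (7/3) and is taken to its limit of 2; remaining capacity is filled optimally with the others.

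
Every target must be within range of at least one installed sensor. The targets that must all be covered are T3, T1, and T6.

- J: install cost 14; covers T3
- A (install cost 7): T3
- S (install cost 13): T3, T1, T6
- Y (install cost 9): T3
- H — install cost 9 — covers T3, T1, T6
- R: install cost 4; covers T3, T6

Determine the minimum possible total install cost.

The greedy cost-per-new-target heuristic would pick R and H for 13, but a cheaper cover exists.
H alone covers T3, T1, T6 — every target.
Total install cost: 9.
No cover costs less than 9.

9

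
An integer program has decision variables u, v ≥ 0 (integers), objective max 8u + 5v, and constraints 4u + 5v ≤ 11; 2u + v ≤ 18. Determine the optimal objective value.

Relaxing integrality, the LP optimum is 22.00 at (u,v) = (2.75, 0), which is not an integer point.
(u,v)=(2,0): 4·2+5·0=8≤11, 2·2+1·0=4≤18, objective 16.
(u,v)=(1,1): 4·1+5·1=9≤11, 2·1+1·1=3≤18, objective 13.
(u,v)=(1,0): 4·1+5·0=4≤11, 2·1+1·0=2≤18, objective 8.
Maximum is 16 at (u,v)=(2,0).

16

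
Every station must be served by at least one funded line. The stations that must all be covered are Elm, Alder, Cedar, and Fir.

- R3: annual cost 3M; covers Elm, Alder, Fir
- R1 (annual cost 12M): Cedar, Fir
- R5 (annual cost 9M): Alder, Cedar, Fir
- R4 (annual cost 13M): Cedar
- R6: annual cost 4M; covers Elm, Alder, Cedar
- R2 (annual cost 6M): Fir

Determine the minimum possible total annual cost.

7

Choose R3 and R6: together they cover Elm, Alder, Cedar, Fir — every station.
Total annual cost: 3 + 4 = 7.
No cover costs less than 7.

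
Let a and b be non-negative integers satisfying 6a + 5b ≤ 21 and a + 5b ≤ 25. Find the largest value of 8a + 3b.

24

Relaxing integrality, the LP optimum is 28.00 at (a,b) = (3.5, 0), which is not an integer point.
(a,b)=(3,0): 6·3+5·0=18≤21, 1·3+5·0=3≤25, objective 24.
(a,b)=(2,1): 6·2+5·1=17≤21, 1·2+5·1=7≤25, objective 19.
(a,b)=(2,0): 6·2+5·0=12≤21, 1·2+5·0=2≤25, objective 16.
The best lattice point is (3,0), giving 24.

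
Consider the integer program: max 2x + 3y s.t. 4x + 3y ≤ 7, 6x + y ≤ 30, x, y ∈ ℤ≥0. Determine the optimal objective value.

The continuous relaxation peaks at (0, 2.33) with value 7.00; rounding to a feasible lattice point costs some objective.
(x,y)=(0,2) is feasible, giving 6.
(x,y)=(1,1) is feasible, giving 5.
No feasible integer point exceeds 6.

6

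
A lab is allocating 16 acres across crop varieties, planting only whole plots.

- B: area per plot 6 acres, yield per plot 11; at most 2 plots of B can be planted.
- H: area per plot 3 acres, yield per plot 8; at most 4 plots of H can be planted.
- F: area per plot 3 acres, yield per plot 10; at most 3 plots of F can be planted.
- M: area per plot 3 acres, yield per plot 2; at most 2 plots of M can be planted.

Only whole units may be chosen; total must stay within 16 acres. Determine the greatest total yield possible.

Take 2×H and 3×F: area 15 ≤ 16, yield 2·8 + 3·10 = 46.
F has the best ratio (10/3) and is taken to its limit of 3; remaining capacity is filled optimally with the others.

46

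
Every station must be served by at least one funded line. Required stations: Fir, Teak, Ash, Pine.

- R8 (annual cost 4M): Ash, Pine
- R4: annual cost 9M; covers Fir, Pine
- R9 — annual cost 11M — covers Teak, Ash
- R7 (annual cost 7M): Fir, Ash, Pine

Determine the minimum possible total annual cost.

The greedy cost-per-new-station heuristic would pick R8, R7, and R9 for 22, but a cheaper cover exists.
Choose R9 and R7: together they cover Fir, Teak, Ash, Pine — every station.
Total annual cost: 11 + 7 = 18.
No cover costs less than 18.

18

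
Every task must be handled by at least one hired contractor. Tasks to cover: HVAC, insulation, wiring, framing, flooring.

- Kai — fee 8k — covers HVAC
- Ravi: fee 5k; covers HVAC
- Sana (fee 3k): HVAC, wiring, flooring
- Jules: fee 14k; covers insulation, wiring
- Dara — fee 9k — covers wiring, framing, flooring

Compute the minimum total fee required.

Choose Sana, Jules, and Dara: together they cover HVAC, insulation, wiring, framing, flooring — every task.
Total fee: 3 + 14 + 9 = 26.
No cover costs less than 26.

26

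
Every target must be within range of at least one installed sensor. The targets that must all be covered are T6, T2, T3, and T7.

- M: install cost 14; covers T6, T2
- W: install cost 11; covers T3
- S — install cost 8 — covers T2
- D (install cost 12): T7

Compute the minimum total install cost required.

37

Choose M, W, and D: together they cover T6, T2, T3, T7 — every target.
Total install cost: 14 + 11 + 12 = 37.
No cover costs less than 37.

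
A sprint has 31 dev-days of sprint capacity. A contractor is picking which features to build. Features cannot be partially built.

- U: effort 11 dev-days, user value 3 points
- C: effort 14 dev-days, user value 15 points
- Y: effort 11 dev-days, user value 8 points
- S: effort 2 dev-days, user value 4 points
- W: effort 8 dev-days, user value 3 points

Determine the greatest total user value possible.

27

C + S + W: effort 14 + 2 + 8 = 24 ≤ 31, user value 15 + 4 + 3 = 22.
C + Y + S: effort 14 + 11 + 2 = 27 ≤ 31, user value 15 + 8 + 4 = 27.
C + Y: effort 14 + 11 = 25 ≤ 31, user value 15 + 8 = 23.
Best is C, Y, and S with total user value 27.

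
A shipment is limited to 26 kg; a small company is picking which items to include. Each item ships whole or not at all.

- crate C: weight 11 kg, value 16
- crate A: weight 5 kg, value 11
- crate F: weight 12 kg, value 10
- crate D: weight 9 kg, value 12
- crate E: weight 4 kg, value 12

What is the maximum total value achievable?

Allowing fractional choices, the relaxed optimum would be about 47.0, but items are indivisible.
crate C + crate A + crate E: weight 11 + 5 + 4 = 20 ≤ 26, value 16 + 11 + 12 = 39.
crate C + crate D + crate E: weight 11 + 9 + 4 = 24 ≤ 26, value 16 + 12 + 12 = 40.
Best is crate C, crate D, and crate E with total value 40.

40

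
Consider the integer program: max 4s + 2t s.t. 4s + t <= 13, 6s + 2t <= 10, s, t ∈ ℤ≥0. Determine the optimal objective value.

(s,t)=(0,5) is feasible, giving 10.
(s,t)=(0,4) is feasible, giving 8.
Maximum is 10 at (s,t)=(0,5).

10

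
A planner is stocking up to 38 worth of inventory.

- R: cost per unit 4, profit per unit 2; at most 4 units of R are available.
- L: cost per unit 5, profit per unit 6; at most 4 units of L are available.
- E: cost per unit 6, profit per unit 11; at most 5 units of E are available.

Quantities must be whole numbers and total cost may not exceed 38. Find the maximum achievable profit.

Take 1×L and 5×E: cost 35 ≤ 38, profit 1·6 + 5·11 = 61.
E has the best ratio (11/6) and is taken to its limit of 5; remaining capacity is filled optimally with the others.

61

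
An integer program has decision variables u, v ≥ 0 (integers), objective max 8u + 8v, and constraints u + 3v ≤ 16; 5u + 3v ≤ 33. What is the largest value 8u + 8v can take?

64

Relaxing integrality, the LP optimum is 65.33 at (u,v) = (4.25, 3.92), which is not an integer point.
(u,v)=(4,4): 1·4+3·4=16≤16, 5·4+3·4=32≤33, objective 64.
(u,v)=(3,4): 1·3+3·4=15≤16, 5·3+3·4=27≤33, objective 56.
(u,v)=(4,3): 1·4+3·3=13≤16, 5·4+3·3=29≤33, objective 56.
(u,v)=(5,2): 1·5+3·2=11≤16, 5·5+3·2=31≤33, objective 56.
The best lattice point is (4,4), giving 64.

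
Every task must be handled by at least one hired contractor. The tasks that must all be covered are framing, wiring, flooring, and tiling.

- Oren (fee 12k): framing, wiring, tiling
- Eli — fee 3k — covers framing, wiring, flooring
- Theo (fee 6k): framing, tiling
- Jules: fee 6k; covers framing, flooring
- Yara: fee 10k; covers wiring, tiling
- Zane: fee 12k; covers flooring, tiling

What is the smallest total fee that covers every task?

This is an integer covering problem.
Choose Eli and Theo: together they cover framing, wiring, flooring, tiling — every task.
Total fee: 3 + 6 = 9.
No cover costs less than 9.

9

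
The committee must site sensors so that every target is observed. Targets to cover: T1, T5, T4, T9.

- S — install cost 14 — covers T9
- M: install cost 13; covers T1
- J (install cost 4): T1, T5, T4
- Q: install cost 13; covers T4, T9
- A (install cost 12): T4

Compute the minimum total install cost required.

17

This is a weighted set-cover instance.
Choose J and Q: together they cover T1, T5, T4, T9 — every target.
Total install cost: 4 + 13 = 17.
No cover costs less than 17.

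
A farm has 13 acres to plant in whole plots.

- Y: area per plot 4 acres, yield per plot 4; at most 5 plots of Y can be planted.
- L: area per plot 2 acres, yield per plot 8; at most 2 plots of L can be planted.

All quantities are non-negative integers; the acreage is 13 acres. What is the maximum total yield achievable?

1×Y and 2×L: area 8 ≤ 13, yield 1·4 + 2·8 = 20.
2×Y and 2×L: area 12 ≤ 13, yield 2·4 + 2·8 = 24.
Best is 24.

24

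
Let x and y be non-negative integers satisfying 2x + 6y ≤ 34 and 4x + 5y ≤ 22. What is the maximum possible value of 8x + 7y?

(x,y)=(5,0): 2·5+6·0=10≤34, 4·5+5·0=20≤22, objective 40.
(x,y)=(4,1): 2·4+6·1=14≤34, 4·4+5·1=21≤22, objective 39.
(x,y)=(4,0): 2·4+6·0=8≤34, 4·4+5·0=16≤22, objective 32.
No feasible integer point exceeds 40.

40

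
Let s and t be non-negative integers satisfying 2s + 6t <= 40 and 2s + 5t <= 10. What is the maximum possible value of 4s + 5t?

20

(s,t)=(5,0): 2·5+6·0=10≤40, 2·5+5·0=10≤10, objective 20.
(s,t)=(4,0): 2·4+6·0=8≤40, 2·4+5·0=8≤10, objective 16.
No feasible integer point exceeds 20.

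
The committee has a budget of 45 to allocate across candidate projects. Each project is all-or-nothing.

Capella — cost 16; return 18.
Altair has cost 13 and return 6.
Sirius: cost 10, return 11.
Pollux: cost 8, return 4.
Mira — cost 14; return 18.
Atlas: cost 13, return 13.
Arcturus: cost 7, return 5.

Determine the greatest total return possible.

49

This is an integer program with binary decision variables.
Allowing fractional choices, the relaxed optimum would be about 52.0, but projects are indivisible.
Sirius + Mira + Atlas + Arcturus: cost 10 + 14 + 13 + 7 = 44 ≤ 45, return 11 + 18 + 13 + 5 = 47.
Capella + Sirius + Mira: cost 16 + 10 + 14 = 40 ≤ 45, return 18 + 11 + 18 = 47.
Capella + Mira + Atlas: cost 16 + 14 + 13 = 43 ≤ 45, return 18 + 18 + 13 = 49.
Best is Capella, Mira, and Atlas with total return 49.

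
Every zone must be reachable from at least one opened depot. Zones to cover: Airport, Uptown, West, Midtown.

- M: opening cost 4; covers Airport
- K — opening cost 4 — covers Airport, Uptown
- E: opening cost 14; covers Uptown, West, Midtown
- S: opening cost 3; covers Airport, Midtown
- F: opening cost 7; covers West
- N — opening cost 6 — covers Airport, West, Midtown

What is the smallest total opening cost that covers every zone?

10

Choose K and N: together they cover Airport, Uptown, West, Midtown — every zone.
Total opening cost: 4 + 6 = 10.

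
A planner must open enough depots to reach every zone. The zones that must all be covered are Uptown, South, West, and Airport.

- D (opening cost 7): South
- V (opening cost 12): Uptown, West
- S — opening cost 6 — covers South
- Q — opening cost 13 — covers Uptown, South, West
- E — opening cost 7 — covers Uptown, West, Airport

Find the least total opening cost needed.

13

Choose S and E: together they cover Uptown, South, West, Airport — every zone.
Total opening cost: 6 + 7 = 13.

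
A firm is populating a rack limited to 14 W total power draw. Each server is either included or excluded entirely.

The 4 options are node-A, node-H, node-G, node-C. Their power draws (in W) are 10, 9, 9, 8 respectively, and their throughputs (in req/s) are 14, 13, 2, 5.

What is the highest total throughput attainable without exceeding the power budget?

14

Allowing fractional choices, the relaxed optimum would be about 20.0, but servers are indivisible.
node-H: power draw 9 ≤ 14, throughput 13.
node-A: power draw 10 ≤ 14, throughput 14.
Best is node-A with total throughput 14.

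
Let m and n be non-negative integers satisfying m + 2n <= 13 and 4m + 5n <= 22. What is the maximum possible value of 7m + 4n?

Relaxing integrality, the LP optimum is 38.50 at (m,n) = (5.5, 0), which is not an integer point.
(m,n)=(5,0): 1·5+2·0=5≤13, 4·5+5·0=20≤22, objective 35.
(m,n)=(4,1): 1·4+2·1=6≤13, 4·4+5·1=21≤22, objective 32.
(m,n)=(4,0): 1·4+2·0=4≤13, 4·4+5·0=16≤22, objective 28.
The best lattice point is (5,0), giving 35.

35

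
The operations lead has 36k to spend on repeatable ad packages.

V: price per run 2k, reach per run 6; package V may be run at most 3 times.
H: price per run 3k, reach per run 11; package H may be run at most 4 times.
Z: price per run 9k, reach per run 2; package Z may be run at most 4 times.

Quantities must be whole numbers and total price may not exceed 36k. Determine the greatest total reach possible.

3×V, 4×H, and 2×Z: price 36 ≤ 36, reach 3·6 + 4·11 + 2·2 = 66.
3×V, 4×H, and 1×Z: price 27 ≤ 36, reach 3·6 + 4·11 + 1·2 = 64.
Best is 66.

66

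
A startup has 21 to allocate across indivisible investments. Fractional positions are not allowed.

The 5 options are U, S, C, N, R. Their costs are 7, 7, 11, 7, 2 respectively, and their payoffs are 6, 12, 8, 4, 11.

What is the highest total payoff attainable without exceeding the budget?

31

This is a 0-1 knapsack instance.
Take S, C, and R: cost 7 + 11 + 2 = 20 ≤ 21, payoff 12 + 8 + 11 = 31.
No other feasible combination does better.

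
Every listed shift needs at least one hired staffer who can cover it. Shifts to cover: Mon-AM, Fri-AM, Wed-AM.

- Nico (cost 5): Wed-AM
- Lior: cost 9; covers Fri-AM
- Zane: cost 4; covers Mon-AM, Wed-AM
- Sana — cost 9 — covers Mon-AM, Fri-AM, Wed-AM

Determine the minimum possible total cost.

The greedy cost-per-new-shift heuristic would pick Zane and Lior for 13, but a cheaper cover exists.
Sana alone covers Mon-AM, Fri-AM, Wed-AM — every shift.
Total cost: 9.
No cover costs less than 9.

9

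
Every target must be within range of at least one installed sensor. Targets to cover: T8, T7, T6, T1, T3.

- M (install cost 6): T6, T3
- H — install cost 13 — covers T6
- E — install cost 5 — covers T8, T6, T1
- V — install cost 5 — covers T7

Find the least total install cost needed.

Choose M, E, and V: together they cover T8, T7, T6, T1, T3 — every target.
Total install cost: 6 + 5 + 5 = 16.

16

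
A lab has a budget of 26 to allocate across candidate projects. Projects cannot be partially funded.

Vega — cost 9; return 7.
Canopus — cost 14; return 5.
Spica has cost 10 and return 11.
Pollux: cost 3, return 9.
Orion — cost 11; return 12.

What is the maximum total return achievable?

Take Spica, Pollux, and Orion: cost 10 + 3 + 11 = 24 ≤ 26, return 11 + 9 + 12 = 32.
No other feasible combination does better.

32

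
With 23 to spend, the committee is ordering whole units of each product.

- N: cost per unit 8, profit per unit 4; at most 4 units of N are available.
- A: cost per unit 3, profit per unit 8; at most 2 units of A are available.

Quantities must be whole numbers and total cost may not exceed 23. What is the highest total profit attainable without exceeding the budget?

24

This is a bounded integer knapsack.
A has the best ratio (8/3); taking only A gives at most 2×8 = 16 (stopped by the supply cap of 2).
Mixing does better — 2×N and 2×A: cost 22 ≤ 23, profit 2·4 + 2·8 = 24.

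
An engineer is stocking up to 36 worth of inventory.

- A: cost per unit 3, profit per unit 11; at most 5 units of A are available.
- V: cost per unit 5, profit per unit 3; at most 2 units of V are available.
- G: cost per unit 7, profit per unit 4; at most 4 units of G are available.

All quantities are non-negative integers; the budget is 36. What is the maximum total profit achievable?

5×A and 3×G: cost 36 ≤ 36, profit 5·11 + 3·4 = 67.
5×A, 1×V, and 2×G: cost 34 ≤ 36, profit 5·11 + 1·3 + 2·4 = 66.
Best is 67.

67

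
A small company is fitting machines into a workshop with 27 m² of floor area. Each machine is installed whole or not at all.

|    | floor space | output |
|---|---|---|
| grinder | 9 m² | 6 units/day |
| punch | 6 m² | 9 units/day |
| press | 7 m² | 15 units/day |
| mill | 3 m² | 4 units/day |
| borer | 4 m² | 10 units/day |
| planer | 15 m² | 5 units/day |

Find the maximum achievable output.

Allowing fractional choices, the relaxed optimum would be about 42.7, but machines are indivisible.
grinder + press + mill + borer: floor space 9 + 7 + 3 + 4 = 23 ≤ 27, output 6 + 15 + 4 + 10 = 35.
punch + press + mill + borer: floor space 6 + 7 + 3 + 4 = 20 ≤ 27, output 9 + 15 + 4 + 10 = 38.
grinder + punch + press + borer: floor space 9 + 6 + 7 + 4 = 26 ≤ 27, output 6 + 9 + 15 + 10 = 40.
Best is grinder, punch, press, and borer with total output 40.

40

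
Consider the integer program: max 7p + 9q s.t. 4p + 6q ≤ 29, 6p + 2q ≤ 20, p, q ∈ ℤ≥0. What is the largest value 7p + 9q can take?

Relaxing integrality, the LP optimum is 45.71 at (p,q) = (2.21, 3.36), which is not an integer point.
(p,q)=(1,4): 4·1+6·4=28≤29, 6·1+2·4=14≤20, objective 43.
(p,q)=(2,3): 4·2+6·3=26≤29, 6·2+2·3=18≤20, objective 41.
(p,q)=(0,4): 4·0+6·4=24≤29, 6·0+2·4=8≤20, objective 36.
(p,q)=(1,3): 4·1+6·3=22≤29, 6·1+2·3=12≤20, objective 34.
No feasible integer point exceeds 43.

43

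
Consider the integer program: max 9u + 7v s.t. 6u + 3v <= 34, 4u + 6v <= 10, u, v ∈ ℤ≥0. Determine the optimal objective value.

(u,v)=(2,0): 6·2+3·0=12≤34, 4·2+6·0=8≤10, objective 18.
(u,v)=(1,1): 6·1+3·1=9≤34, 4·1+6·1=10≤10, objective 16.
Maximum is 18 at (u,v)=(2,0).

18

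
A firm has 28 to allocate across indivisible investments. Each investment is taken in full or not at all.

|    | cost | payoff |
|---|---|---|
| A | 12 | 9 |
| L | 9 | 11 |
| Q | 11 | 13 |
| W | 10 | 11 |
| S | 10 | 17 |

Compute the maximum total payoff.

30

Allowing fractional choices, the relaxed optimum would be about 38.6, but investments are indivisible.
W + S: cost 10 + 10 = 20 ≤ 28, payoff 11 + 17 = 28.
L + S: cost 9 + 10 = 19 ≤ 28, payoff 11 + 17 = 28.
Q + S: cost 11 + 10 = 21 ≤ 28, payoff 13 + 17 = 30.
Best is Q and S with total payoff 30.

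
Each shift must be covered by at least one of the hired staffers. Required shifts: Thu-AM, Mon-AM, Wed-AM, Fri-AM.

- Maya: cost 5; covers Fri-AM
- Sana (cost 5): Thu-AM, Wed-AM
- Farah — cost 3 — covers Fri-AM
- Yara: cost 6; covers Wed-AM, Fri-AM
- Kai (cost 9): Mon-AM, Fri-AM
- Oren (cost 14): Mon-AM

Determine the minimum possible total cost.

This is an integer covering problem.
Choose Sana and Kai: together they cover Thu-AM, Mon-AM, Wed-AM, Fri-AM — every shift.
Total cost: 5 + 9 = 14.

14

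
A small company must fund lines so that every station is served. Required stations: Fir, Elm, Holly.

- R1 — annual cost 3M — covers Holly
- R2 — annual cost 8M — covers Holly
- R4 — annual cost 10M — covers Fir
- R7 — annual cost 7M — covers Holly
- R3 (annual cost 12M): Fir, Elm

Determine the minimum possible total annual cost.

This is an integer covering problem.
Choose R1 and R3: together they cover Fir, Elm, Holly — every station.
Total annual cost: 3 + 12 = 15.

15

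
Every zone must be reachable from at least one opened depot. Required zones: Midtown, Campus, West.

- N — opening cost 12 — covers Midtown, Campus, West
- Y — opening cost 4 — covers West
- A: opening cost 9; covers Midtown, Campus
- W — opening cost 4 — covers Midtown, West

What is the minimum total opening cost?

The greedy cost-per-new-zone heuristic would pick W and A for 13, but a cheaper cover exists.
N alone covers Midtown, Campus, West — every zone.
Total opening cost: 12.
No cover costs less than 12.

12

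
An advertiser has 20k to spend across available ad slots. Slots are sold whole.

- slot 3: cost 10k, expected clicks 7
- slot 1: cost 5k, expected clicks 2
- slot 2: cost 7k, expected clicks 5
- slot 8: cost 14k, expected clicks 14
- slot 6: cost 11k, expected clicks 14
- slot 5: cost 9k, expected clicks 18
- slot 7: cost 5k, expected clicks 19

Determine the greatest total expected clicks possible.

Allowing fractional choices, the relaxed optimum would be about 44.6, but ad slots are indivisible.
slot 5 + slot 7: cost 9 + 5 = 14 ≤ 20, expected clicks 18 + 19 = 37.
slot 6 + slot 7: cost 11 + 5 = 16 ≤ 20, expected clicks 14 + 19 = 33.
slot 1 + slot 5 + slot 7: cost 5 + 9 + 5 = 19 ≤ 20, expected clicks 2 + 18 + 19 = 39.
Best is slot 1, slot 5, and slot 7 with total expected clicks 39.

39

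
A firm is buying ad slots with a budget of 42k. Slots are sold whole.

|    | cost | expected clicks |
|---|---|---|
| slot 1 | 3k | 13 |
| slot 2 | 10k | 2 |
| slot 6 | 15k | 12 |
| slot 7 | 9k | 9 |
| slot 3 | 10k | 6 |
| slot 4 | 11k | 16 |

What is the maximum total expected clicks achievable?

50

slot 1 + slot 7 + slot 3 + slot 4: cost 3 + 9 + 10 + 11 = 33 ≤ 42, expected clicks 13 + 9 + 6 + 16 = 44.
slot 1 + slot 6 + slot 7 + slot 4: cost 3 + 15 + 9 + 11 = 38 ≤ 42, expected clicks 13 + 12 + 9 + 16 = 50.
slot 1 + slot 6 + slot 3 + slot 4: cost 3 + 15 + 10 + 11 = 39 ≤ 42, expected clicks 13 + 12 + 6 + 16 = 47.
Best is slot 1, slot 6, slot 7, and slot 4 with total expected clicks 50.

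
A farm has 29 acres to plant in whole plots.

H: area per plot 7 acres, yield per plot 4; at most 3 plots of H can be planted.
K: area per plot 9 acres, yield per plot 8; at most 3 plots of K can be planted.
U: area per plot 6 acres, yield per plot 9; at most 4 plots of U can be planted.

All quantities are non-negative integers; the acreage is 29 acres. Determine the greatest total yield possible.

This is a bounded integer knapsack.
1×K and 3×U: area 27 ≤ 29, yield 1·8 + 3·9 = 35.
4×U: area 24 ≤ 29, yield 4·9 = 36.
Best is 36.

36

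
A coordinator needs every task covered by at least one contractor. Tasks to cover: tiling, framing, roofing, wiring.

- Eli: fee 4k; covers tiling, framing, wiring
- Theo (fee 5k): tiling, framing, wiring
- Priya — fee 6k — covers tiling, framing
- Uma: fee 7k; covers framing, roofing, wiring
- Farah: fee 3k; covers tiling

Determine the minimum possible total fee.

10

This is a weighted set-cover instance.
The greedy cost-per-new-task heuristic would pick Eli and Uma for 11, but a cheaper cover exists.
Choose Uma and Farah: together they cover tiling, framing, roofing, wiring — every task.
Total fee: 7 + 3 = 10.
No cover costs less than 10.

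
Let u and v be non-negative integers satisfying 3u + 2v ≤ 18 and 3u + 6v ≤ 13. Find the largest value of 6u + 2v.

24

(u,v)=(4,0) is feasible, giving 24.
(u,v)=(3,0) is feasible, giving 18.
No feasible integer point exceeds 24.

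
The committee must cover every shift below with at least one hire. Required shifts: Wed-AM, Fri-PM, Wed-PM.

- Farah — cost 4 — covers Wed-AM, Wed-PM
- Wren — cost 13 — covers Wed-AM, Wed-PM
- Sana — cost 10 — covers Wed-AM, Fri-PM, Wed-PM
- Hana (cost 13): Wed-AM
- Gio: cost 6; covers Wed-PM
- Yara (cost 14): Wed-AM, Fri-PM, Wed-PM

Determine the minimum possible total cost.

The greedy cost-per-new-shift heuristic would pick Farah and Sana for 14, but a cheaper cover exists.
Sana alone covers Wed-AM, Fri-PM, Wed-PM — every shift.
Total cost: 10.
No cover costs less than 10.

10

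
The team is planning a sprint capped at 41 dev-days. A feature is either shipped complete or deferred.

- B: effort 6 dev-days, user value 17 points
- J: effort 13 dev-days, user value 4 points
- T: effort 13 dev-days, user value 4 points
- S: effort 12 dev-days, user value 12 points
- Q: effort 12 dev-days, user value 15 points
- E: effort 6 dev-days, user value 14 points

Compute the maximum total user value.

Allowing fractional choices, the relaxed optimum would be about 59.5, but features are indivisible.
B + T + Q + E: effort 6 + 13 + 12 + 6 = 37 ≤ 41, user value 17 + 4 + 15 + 14 = 50.
B + J + Q + E: effort 6 + 13 + 12 + 6 = 37 ≤ 41, user value 17 + 4 + 15 + 14 = 50.
B + S + Q + E: effort 6 + 12 + 12 + 6 = 36 ≤ 41, user value 17 + 12 + 15 + 14 = 58.
Best is B, S, Q, and E with total user value 58.

58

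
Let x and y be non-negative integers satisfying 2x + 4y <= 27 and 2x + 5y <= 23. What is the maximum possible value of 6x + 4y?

66

The continuous relaxation peaks at (11.5, 0) with value 69.00; rounding to a feasible lattice point costs some objective.
(x,y)=(11,0): 2·11+4·0=22≤27, 2·11+5·0=22≤23, objective 66.
(x,y)=(10,0): 2·10+4·0=20≤27, 2·10+5·0=20≤23, objective 60.
No feasible integer point exceeds 66.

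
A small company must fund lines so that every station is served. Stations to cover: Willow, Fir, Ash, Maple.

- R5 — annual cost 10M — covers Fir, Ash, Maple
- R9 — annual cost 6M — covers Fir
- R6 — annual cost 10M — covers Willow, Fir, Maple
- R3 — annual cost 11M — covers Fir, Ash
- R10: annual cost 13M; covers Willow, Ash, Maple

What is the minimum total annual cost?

19

The greedy cost-per-new-station heuristic would pick R5 and R6 for 20, but a cheaper cover exists.
Choose R9 and R10: together they cover Willow, Fir, Ash, Maple — every station.
Total annual cost: 6 + 13 = 19.
No cover costs less than 19.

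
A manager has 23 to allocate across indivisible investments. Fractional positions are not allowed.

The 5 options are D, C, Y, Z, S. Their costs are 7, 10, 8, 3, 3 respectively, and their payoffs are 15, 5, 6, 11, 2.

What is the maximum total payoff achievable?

34

Allowing fractional choices, the relaxed optimum would be about 35.0, but investments are indivisible.
D + Y + Z + S: cost 7 + 8 + 3 + 3 = 21 ≤ 23, payoff 15 + 6 + 11 + 2 = 34.
D + C + Z + S: cost 7 + 10 + 3 + 3 = 23 ≤ 23, payoff 15 + 5 + 11 + 2 = 33.
Best is D, Y, Z, and S with total payoff 34.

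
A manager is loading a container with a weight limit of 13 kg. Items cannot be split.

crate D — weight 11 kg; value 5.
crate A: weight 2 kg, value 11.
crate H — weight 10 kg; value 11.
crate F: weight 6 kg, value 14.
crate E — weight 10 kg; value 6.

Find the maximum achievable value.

Allowing fractional choices, the relaxed optimum would be about 30.5, but items are indivisible.
crate A + crate H: weight 2 + 10 = 12 ≤ 13, value 11 + 11 = 22.
crate A + crate F: weight 2 + 6 = 8 ≤ 13, value 11 + 14 = 25.
Best is crate A and crate F with total value 25.

25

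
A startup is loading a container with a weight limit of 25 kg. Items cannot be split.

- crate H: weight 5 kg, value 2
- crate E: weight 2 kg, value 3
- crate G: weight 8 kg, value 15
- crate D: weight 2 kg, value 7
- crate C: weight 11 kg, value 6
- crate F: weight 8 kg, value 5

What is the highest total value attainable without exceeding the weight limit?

32

Take crate H, crate E, crate G, crate D, and crate F: weight 5 + 2 + 8 + 2 + 8 = 25 ≤ 25, value 2 + 3 + 15 + 7 + 5 = 32.
No other feasible combination does better.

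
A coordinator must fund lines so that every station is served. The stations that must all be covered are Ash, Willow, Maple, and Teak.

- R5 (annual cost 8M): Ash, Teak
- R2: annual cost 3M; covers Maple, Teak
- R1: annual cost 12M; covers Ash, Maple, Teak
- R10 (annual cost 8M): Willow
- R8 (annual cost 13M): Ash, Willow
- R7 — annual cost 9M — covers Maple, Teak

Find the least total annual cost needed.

16

Choose R2 and R8: together they cover Ash, Willow, Maple, Teak — every station.
Total annual cost: 3 + 13 = 16.
No cover costs less than 16.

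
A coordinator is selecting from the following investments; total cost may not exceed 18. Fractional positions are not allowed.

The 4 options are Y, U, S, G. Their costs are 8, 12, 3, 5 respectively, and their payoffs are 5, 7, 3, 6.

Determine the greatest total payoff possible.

Allowing fractional choices, the relaxed optimum would be about 15.2, but investments are indivisible.
Y + S + G: cost 8 + 3 + 5 = 16 ≤ 18, payoff 5 + 3 + 6 = 14.
U + G: cost 12 + 5 = 17 ≤ 18, payoff 7 + 6 = 13.
Best is Y, S, and G with total payoff 14.

14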